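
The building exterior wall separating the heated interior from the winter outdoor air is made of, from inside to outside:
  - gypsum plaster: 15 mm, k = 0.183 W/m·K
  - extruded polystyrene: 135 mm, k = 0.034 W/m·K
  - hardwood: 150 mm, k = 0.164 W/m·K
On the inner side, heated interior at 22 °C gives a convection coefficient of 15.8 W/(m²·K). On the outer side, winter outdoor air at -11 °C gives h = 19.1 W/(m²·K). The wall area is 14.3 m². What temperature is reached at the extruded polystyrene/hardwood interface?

Using the resistance-network approach (series):
R_inner film = 1/(h_i·A) = 1/(15.8×14.3) = 0.004426 K/W
R_gypsum plaster = L/(kA) = 0.015/(0.183×14.3) = 0.005732 K/W
R_extruded polystyrene = L/(kA) = 0.135/(0.034×14.3) = 0.2777 K/W
R_hardwood = L/(kA) = 0.15/(0.164×14.3) = 0.06396 K/W
R_outer film = 1/(h_o·A) = 1/(19.1×14.3) = 0.003661 K/W
R_total = 0.3554 K/W;  Q = ΔT/R_total = 33/0.3554 = 92.84 W
T_interface = T_inner − Q·ΣR(inner→interface) = 22 − 92.8×0.2878

T ≈ -4.72 °C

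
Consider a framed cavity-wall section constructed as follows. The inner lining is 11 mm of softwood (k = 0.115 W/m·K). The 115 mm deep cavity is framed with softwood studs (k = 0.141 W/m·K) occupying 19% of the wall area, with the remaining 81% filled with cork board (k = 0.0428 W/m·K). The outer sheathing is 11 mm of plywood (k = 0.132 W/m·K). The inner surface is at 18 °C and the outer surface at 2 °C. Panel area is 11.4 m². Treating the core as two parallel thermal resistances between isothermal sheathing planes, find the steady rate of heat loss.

Sheathing layers in series; stud and cavity paths in parallel between them.
R_inner = 0.011/(0.115×11.4) = 0.008391 K/W
R_stud  = 0.115/(0.141×0.19×11.4) = 0.3765 K/W
R_cav   = 0.115/(0.0428×0.81×11.4) = 0.291 K/W
1/R_core = 1/R_stud + 1/R_cav → R_core = 0.1641 K/W
R_outer = 0.011/(0.132×11.4) = 0.00731 K/W
R_total = 0.1798 K/W
Q = ΔT/R_total = 16/0.1798

Q ≈ 89 W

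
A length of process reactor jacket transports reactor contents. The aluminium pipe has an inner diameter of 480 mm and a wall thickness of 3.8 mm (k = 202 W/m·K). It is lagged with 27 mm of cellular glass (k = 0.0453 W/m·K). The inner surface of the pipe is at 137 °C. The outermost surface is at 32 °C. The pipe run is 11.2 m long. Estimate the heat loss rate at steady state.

Radial resistances (cylindrical: R_cond = ln(r_o/r_i)/(2πkL), R_conv = 1/(h·2πrL)):
R_aluminium pipe wall = ln(243.8/240)/(2π×202×11.2) = 1.105×10^-6 K/W
R_cellular glass = ln(270.8/243.8)/(2π×0.0453×11.2) = 0.03295 K/W
R_total = 0.03295 K/W
Q = ΔT/R_total = 105/0.03295

Q ≈ 3190 W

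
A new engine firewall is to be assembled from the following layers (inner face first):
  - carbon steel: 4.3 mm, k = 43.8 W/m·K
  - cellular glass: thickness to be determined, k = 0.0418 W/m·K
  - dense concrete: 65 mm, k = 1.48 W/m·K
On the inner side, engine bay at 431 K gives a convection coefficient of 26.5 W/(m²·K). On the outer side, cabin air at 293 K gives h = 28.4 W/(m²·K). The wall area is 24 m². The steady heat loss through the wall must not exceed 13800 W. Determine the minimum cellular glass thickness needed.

L ≈ 5.14 mm

Thermal resistances in series:
R_inner film = 1/(h_i·A) = 1/(26.5×24) = 0.001572 K/W
R_carbon steel = L/(kA) = 0.0043/(43.8×24) = 4.091×10^-6 K/W
R_dense concrete = L/(kA) = 0.065/(1.48×24) = 0.00183 K/W
R_outer film = 1/(h_o·A) = 1/(28.4×24) = 0.001467 K/W
Sum of the known resistances R_other = 0.004874 K/W
Required total resistance R_tot = ΔT/Q_allow = 138/13800 = 0.01 K/W
R_cellular glass = R_tot − R_other = 0.005126 K/W
L = R·k·A = 0.005126×0.0418×24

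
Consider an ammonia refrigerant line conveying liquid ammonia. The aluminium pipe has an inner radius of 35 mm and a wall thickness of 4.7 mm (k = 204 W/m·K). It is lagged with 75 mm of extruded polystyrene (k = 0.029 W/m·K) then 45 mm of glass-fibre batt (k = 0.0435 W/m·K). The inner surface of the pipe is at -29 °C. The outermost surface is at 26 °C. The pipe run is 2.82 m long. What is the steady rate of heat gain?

For a radial system each layer contributes R = ln(r_out/r_in)/(2πkL); films add R = 1/(hA).
R_aluminium pipe wall = ln(39.7/35)/(2π×204×2.82) = 3.486×10^-5 K/W
R_extruded polystyrene = ln(114.7/39.7)/(2π×0.029×2.82) = 2.065 K/W
R_glass-fibre batt = ln(159.7/114.7)/(2π×0.0435×2.82) = 0.4294 K/W
R_total = 2.494 K/W
Q = ΔT/R_total = 55/2.494

Q ≈ 22.1 W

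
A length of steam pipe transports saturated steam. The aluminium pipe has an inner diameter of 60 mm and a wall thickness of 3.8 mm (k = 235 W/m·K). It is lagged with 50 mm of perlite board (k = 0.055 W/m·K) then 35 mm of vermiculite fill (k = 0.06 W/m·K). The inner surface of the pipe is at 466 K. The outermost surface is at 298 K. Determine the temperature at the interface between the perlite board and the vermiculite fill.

T ≈ 342 K

For a radial system each layer contributes R = ln(r_out/r_in)/(2πkL); films add R = 1/(hA).
R_aluminium pipe wall = ln(33.8/30)/(2π×235×1) = 8.077×10^-5 K/W
R_perlite board = ln(83.8/33.8)/(2π×0.055×1) = 2.627 K/W
R_vermiculite fill = ln(118.8/83.8)/(2π×0.06×1) = 0.9258 K/W
R_total = 3.553 K/W
Q = ΔT/R_total = 168/3.553
Q = 47.3 W/m
T_interface = T_inner − Q·ΣR(inner→interface) = 466 − 47.3×2.628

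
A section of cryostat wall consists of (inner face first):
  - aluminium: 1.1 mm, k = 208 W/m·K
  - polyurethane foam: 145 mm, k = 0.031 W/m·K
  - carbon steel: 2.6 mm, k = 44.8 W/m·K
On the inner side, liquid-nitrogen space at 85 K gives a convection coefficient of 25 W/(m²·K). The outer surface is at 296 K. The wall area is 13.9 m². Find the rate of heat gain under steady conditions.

Using the resistance-network approach (series):
R_inner film = 1/(h_i·A) = 1/(25×13.9) = 0.002878 K/W
R_aluminium = L/(kA) = 0.0011/(208×13.9) = 3.805×10^-7 K/W
R_polyurethane foam = L/(kA) = 0.145/(0.031×13.9) = 0.3365 K/W
R_carbon steel = L/(kA) = 0.0026/(44.8×13.9) = 4.175×10^-6 K/W
R_total = 0.3394 K/W
Q = ΔT / R_total = 211 / 0.3394

Q ≈ 622 W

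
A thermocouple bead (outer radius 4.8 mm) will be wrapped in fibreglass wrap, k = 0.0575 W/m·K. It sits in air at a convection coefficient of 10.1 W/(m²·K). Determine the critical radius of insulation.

r_cr ≈ 11.4 mm

For a sphere r_cr = 2k/h = 2×0.0575/10.1
r_cr = 11.4 mm; since the bare radius (4.8 mm) is below r_cr, adding a thin layer of insulation will *increase* heat loss.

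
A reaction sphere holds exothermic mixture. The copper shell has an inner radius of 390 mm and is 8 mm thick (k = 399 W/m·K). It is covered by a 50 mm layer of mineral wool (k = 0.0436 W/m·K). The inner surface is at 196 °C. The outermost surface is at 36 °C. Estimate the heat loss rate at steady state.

Radial (spherical) resistances in series:
R_copper shell = (1/0.39 − 1/0.398)/(4π×399) = 1.028×10^-5 K/W
R_mineral wool = (1/0.398 − 1/0.448)/(4π×0.0436) = 0.5118 K/W
R_total = 0.5118 K/W
Q = ΔT/R_total = 160/0.5118

Q ≈ 313 W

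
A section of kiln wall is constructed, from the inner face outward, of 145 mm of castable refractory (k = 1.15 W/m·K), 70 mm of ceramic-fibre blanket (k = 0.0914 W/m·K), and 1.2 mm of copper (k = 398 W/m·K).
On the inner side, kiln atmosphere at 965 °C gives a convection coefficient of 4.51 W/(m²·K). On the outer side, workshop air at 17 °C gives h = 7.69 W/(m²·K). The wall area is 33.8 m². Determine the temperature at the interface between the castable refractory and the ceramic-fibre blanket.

T ≈ 700 °C

Model the wall as resistances in series:
R_inner film = 1/(h_i·A) = 1/(4.51×33.8) = 0.00656 K/W
R_castable refractory = L/(kA) = 0.145/(1.15×33.8) = 0.00373 K/W
R_ceramic-fibre blanket = L/(kA) = 0.07/(0.0914×33.8) = 0.02266 K/W
R_copper = L/(kA) = 0.0012/(398×33.8) = 8.92×10^-8 K/W
R_outer film = 1/(h_o·A) = 1/(7.69×33.8) = 0.003847 K/W
R_total = 0.0368 K/W;  Q = ΔT/R_total = 948/0.0368 = 25760 W
T_interface = T_inner − Q·ΣR(inner→interface) = 965 − 25800×0.01029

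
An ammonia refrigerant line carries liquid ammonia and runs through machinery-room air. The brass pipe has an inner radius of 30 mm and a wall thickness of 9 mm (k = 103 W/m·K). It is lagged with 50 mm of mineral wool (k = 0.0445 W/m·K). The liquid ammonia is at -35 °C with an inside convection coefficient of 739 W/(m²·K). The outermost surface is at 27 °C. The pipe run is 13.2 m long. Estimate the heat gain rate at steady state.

Q ≈ 277 W

Radial resistances (cylindrical: R_cond = ln(r_o/r_i)/(2πkL), R_conv = 1/(h·2πrL)):
R_inner film = 1/(h_i·2πr₁L) = 1/(739×2π×0.03×13.2) = 5.439×10^-4 K/W
R_brass pipe wall = ln(39/30)/(2π×103×13.2) = 3.071×10^-5 K/W
R_mineral wool = ln(89/39)/(2π×0.0445×13.2) = 0.2236 K/W
R_total = 0.2241 K/W
Q = ΔT/R_total = 62/0.2241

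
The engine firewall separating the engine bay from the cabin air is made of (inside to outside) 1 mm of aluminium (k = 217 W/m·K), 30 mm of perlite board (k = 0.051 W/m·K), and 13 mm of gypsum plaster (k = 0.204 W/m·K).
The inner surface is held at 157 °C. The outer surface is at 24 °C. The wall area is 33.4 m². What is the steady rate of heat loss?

Model the wall as resistances in series:
R_aluminium = L/(kA) = 0.001/(217×33.4) = 1.38×10^-7 K/W
R_perlite board = L/(kA) = 0.03/(0.051×33.4) = 0.01761 K/W
R_gypsum plaster = L/(kA) = 0.013/(0.204×33.4) = 0.001908 K/W
R_total = 0.01952 K/W
Q = ΔT / R_total = 133 / 0.01952

Q ≈ 6810 W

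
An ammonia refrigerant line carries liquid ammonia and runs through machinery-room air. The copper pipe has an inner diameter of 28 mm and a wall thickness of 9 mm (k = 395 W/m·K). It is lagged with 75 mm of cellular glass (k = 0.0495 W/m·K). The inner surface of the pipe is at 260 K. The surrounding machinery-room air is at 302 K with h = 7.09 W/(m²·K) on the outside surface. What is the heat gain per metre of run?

For a radial system each layer contributes R = ln(r_out/r_in)/(2πkL); films add R = 1/(hA).
R_copper pipe wall = ln(23/14)/(2π×395×1) = 2×10^-4 K/W
R_cellular glass = ln(98/23)/(2π×0.0495×1) = 4.66 K/W
R_outer film = 1/(h_o·2πr_oL) = 1/(7.09×2π×0.098×1) = 0.2291 K/W
R_total = 4.89 K/W
Q = ΔT/R_total = 42/4.89

q′ ≈ 8.59 W/m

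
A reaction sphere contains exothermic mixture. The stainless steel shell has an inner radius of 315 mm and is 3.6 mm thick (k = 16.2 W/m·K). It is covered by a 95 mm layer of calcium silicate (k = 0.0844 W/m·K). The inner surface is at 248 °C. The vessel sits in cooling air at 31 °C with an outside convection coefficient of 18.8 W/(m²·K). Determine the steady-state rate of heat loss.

Q ≈ 308 W

Each spherical layer contributes R = (1/r_i − 1/r_o)/(4πk):
R_stainless steel shell = (1/0.315 − 1/0.3186)/(4π×16.2) = 1.762×10^-4 K/W
R_calcium silicate = (1/0.3186 − 1/0.4136)/(4π×0.0844) = 0.6797 K/W
R_outer film = 1/(h·4πr_o²) = 1/(18.8×4π×0.4136²) = 0.02474 K/W
R_total = 0.7047 K/W
Q = ΔT/R_total = 217/0.7047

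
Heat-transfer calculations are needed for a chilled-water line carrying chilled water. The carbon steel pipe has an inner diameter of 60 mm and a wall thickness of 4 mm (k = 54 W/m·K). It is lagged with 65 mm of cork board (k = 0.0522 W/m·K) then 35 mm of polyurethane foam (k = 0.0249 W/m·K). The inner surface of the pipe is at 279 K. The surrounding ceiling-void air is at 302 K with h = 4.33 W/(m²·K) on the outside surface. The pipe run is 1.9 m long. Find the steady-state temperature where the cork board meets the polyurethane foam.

T ≈ 293 K

Cylindrical conduction, so R = ln(r₂/r₁)/(2πkL) per layer, in series:
R_carbon steel pipe wall = ln(34/30)/(2π×54×1.9) = 1.942×10^-4 K/W
R_cork board = ln(99/34)/(2π×0.0522×1.9) = 1.715 K/W
R_polyurethane foam = ln(134/99)/(2π×0.0249×1.9) = 1.018 K/W
R_outer film = 1/(h_o·2πr_oL) = 1/(4.33×2π×0.134×1.9) = 0.1444 K/W
R_total = 2.878 K/W
Q = ΔT/R_total = 23/2.878
Q = 7.99 W
T_interface = T_inner + Q·ΣR(inner→interface) = 279 + 7.99×1.715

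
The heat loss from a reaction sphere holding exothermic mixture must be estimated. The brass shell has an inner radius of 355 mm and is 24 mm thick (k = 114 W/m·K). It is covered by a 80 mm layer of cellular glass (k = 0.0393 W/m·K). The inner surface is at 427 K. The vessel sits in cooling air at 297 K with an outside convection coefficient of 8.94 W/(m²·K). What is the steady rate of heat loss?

Each spherical layer contributes R = (1/r_i − 1/r_o)/(4πk):
R_brass shell = (1/0.355 − 1/0.379)/(4π×114) = 1.245×10^-4 K/W
R_cellular glass = (1/0.379 − 1/0.459)/(4π×0.0393) = 0.9312 K/W
R_outer film = 1/(h·4πr_o²) = 1/(8.94×4π×0.459²) = 0.04225 K/W
R_total = 0.9736 K/W
Q = ΔT/R_total = 130/0.9736

Q ≈ 134 W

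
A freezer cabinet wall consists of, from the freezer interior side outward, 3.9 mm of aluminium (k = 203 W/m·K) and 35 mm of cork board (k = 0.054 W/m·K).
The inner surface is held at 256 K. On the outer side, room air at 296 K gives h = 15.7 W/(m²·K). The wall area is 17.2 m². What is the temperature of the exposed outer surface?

Thermal resistances in series:
R_aluminium = L/(kA) = 0.0039/(203×17.2) = 1.117×10^-6 K/W
R_cork board = L/(kA) = 0.035/(0.054×17.2) = 0.03768 K/W
R_outer film = 1/(h_o·A) = 1/(15.7×17.2) = 0.003703 K/W
R_total = 0.04139 K/W;  Q = ΔT/R_total = 40/0.04139 = 966.5 W
T_interface = T_inner + Q·ΣR(inner→interface) = 256 + 966×0.03768

T ≈ 292 K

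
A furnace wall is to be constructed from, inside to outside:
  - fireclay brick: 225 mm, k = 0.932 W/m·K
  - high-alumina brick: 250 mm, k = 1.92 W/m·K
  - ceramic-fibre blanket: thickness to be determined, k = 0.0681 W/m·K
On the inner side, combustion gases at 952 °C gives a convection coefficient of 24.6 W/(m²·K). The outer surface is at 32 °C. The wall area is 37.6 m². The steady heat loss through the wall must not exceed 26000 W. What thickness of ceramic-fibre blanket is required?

Thermal resistances in series:
R_inner film = 1/(h_i·A) = 1/(24.6×37.6) = 0.001081 K/W
R_fireclay brick = L/(kA) = 0.225/(0.932×37.6) = 0.006421 K/W
R_high-alumina brick = L/(kA) = 0.25/(1.92×37.6) = 0.003463 K/W
Sum of the known resistances R_other = 0.01096 K/W
Required total resistance R_tot = ΔT/Q_allow = 920/26000 = 0.03538 K/W
R_ceramic-fibre blanket = R_tot − R_other = 0.02442 K/W
L = R·k·A = 0.02442×0.0681×37.6

L ≈ 62.5 mm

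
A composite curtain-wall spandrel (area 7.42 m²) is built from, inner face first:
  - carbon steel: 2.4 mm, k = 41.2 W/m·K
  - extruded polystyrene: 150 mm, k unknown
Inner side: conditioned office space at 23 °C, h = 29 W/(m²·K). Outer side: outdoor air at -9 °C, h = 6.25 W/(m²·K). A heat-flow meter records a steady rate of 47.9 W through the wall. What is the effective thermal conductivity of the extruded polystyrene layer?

Series thermal resistances:
R_inner film = 1/(h_i·A) = 1/(29×7.42) = 0.004647 K/W
R_carbon steel = L/(kA) = 0.0024/(41.2×7.42) = 7.851×10^-6 K/W
R_outer film = 1/(h_o·A) = 1/(6.25×7.42) = 0.02156 K/W
Sum of known resistances R_other = 0.02622 K/W
Total R = ΔT/Q = 32/47.9 = 0.6681 K/W
R_extruded polystyrene = R_total − R_other = 0.6418 K/W
k = L/(R·A) = 0.15/(0.6418×7.42)

k ≈ 0.0315 W/(m·K)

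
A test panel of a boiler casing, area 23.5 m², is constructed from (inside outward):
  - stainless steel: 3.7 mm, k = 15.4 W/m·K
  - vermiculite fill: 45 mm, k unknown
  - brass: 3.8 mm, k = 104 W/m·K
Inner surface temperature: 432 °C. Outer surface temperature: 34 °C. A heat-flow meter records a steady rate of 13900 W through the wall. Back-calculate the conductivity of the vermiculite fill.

k ≈ 0.0669 W/(m·K)

Thermal resistances in series:
R_stainless steel = L/(kA) = 0.0037/(15.4×23.5) = 1.022×10^-5 K/W
R_brass = L/(kA) = 0.0038/(104×23.5) = 1.555×10^-6 K/W
Sum of known resistances R_other = 1.178×10^-5 K/W
Total R = ΔT/Q = 398/13900 = 0.02863 K/W
R_vermiculite fill = R_total − R_other = 0.02862 K/W
k = L/(R·A) = 0.045/(0.02862×23.5)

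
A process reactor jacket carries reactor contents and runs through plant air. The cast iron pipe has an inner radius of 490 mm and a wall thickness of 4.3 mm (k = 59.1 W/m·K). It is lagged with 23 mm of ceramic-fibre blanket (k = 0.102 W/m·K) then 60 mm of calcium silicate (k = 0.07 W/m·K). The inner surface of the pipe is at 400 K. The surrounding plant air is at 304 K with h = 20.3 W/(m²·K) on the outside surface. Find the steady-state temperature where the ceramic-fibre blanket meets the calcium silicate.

For a radial system each layer contributes R = ln(r_out/r_in)/(2πkL); films add R = 1/(hA).
R_cast iron pipe wall = ln(494.3/490)/(2π×59.1×1) = 2.353×10^-5 K/W
R_ceramic-fibre blanket = ln(517.3/494.3)/(2π×0.102×1) = 0.07096 K/W
R_calcium silicate = ln(577.3/517.3)/(2π×0.07×1) = 0.2495 K/W
R_outer film = 1/(h_o·2πr_oL) = 1/(20.3×2π×0.5773×1) = 0.01358 K/W
R_total = 0.3341 K/W
Q = ΔT/R_total = 96/0.3341
Q = 287 W/m
T_interface = T_inner − Q·ΣR(inner→interface) = 400 − 287×0.07099

T ≈ 380 K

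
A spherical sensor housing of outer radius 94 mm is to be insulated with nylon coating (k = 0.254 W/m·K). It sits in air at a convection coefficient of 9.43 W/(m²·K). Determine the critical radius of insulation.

r_cr ≈ 53.9 mm

For a sphere r_cr = 2k/h = 2×0.254/9.43
r_cr = 53.9 mm; since the bare radius (94 mm) is above r_cr, any added insulation will reduce heat loss.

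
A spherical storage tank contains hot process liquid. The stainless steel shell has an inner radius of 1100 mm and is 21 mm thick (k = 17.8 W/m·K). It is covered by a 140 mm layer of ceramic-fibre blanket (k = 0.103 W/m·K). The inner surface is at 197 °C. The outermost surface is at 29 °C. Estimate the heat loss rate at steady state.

Q ≈ 2190 W

For a spherical shell R = (1/r₁ − 1/r₂)/(4πk); film R = 1/(h·4πr²). In series:
R_stainless steel shell = (1/1.1 − 1/1.121)/(4π×17.8) = 7.614×10^-5 K/W
R_ceramic-fibre blanket = (1/1.121 − 1/1.261)/(4π×0.103) = 0.07652 K/W
R_total = 0.07659 K/W
Q = ΔT/R_total = 168/0.07659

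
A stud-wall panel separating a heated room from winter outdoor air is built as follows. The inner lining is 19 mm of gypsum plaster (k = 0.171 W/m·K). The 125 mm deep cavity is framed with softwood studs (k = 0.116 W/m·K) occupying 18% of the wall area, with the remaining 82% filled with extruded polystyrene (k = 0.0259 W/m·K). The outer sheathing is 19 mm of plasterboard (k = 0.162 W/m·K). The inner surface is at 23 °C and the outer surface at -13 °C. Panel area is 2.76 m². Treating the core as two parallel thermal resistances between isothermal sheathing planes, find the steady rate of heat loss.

Q ≈ 31.1 W

Sheathing layers in series; stud and cavity paths in parallel between them.
R_inner = 0.019/(0.171×2.76) = 0.04026 K/W
R_stud  = 0.125/(0.116×0.18×2.76) = 2.169 K/W
R_cav   = 0.125/(0.0259×0.82×2.76) = 2.132 K/W
1/R_core = 1/R_stud + 1/R_cav → R_core = 1.075 K/W
R_outer = 0.019/(0.162×2.76) = 0.04249 K/W
R_total = 1.158 K/W
Q = ΔT/R_total = 36/1.158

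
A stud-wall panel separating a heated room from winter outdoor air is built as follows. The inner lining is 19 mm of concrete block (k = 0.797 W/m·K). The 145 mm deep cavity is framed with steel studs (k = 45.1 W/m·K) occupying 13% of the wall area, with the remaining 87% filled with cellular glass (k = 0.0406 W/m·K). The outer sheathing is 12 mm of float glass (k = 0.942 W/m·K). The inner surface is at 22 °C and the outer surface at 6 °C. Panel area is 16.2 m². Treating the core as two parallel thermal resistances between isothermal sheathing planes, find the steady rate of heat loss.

Sheathing layers in series; stud and cavity paths in parallel between them.
R_inner = 0.019/(0.797×16.2) = 0.001472 K/W
R_stud  = 0.145/(45.1×0.13×16.2) = 0.001527 K/W
R_cav   = 0.145/(0.0406×0.87×16.2) = 0.2534 K/W
1/R_core = 1/R_stud + 1/R_cav → R_core = 0.001517 K/W
R_outer = 0.012/(0.942×16.2) = 7.863×10^-4 K/W
R_total = 0.003775 K/W
Q = ΔT/R_total = 16/0.003775

Q ≈ 4240 W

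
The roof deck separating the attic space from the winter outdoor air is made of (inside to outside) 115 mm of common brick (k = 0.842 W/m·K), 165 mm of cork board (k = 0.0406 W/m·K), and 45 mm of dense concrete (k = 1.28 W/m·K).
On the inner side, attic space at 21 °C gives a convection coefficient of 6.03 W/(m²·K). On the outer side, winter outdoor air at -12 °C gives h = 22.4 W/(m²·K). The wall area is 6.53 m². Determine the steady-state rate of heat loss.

Series thermal resistances:
R_inner film = 1/(h_i·A) = 1/(6.03×6.53) = 0.0254 K/W
R_common brick = L/(kA) = 0.115/(0.842×6.53) = 0.02092 K/W
R_cork board = L/(kA) = 0.165/(0.0406×6.53) = 0.6224 K/W
R_dense concrete = L/(kA) = 0.045/(1.28×6.53) = 0.005384 K/W
R_outer film = 1/(h_o·A) = 1/(22.4×6.53) = 0.006837 K/W
R_total = 0.6809 K/W
Q = ΔT / R_total = 33 / 0.6809

Q ≈ 48.5 W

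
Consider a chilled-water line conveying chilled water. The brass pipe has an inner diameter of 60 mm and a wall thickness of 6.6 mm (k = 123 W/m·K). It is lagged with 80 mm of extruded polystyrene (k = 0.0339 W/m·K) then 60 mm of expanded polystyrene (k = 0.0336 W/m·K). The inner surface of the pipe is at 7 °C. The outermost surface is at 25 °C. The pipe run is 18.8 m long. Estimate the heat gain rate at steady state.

Radial resistances (cylindrical: R_cond = ln(r_o/r_i)/(2πkL), R_conv = 1/(h·2πrL)):
R_brass pipe wall = ln(36.6/30)/(2π×123×18.8) = 1.369×10^-5 K/W
R_extruded polystyrene = ln(116.6/36.6)/(2π×0.0339×18.8) = 0.2894 K/W
R_expanded polystyrene = ln(176.6/116.6)/(2π×0.0336×18.8) = 0.1046 K/W
R_total = 0.394 K/W
Q = ΔT/R_total = 18/0.394

Q ≈ 45.7 W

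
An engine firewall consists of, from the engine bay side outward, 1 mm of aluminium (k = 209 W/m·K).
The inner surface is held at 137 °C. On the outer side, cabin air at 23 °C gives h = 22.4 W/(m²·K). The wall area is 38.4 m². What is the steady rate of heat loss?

Series thermal resistances:
R_aluminium = L/(kA) = 0.001/(209×38.4) = 1.246×10^-7 K/W
R_outer film = 1/(h_o·A) = 1/(22.4×38.4) = 0.001163 K/W
R_total = 0.001163 K/W
Q = ΔT / R_total = 114 / 0.001163

Q ≈ 98000 W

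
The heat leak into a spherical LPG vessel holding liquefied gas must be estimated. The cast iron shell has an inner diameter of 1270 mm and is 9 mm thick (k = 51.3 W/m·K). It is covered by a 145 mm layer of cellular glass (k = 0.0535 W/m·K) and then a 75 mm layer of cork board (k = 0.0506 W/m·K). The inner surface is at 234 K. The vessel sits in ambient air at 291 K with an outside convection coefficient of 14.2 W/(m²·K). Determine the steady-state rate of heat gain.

For a spherical shell R = (1/r₁ − 1/r₂)/(4πk); film R = 1/(h·4πr²). In series:
R_cast iron shell = (1/0.635 − 1/0.644)/(4π×51.3) = 3.414×10^-5 K/W
R_cellular glass = (1/0.644 − 1/0.789)/(4π×0.0535) = 0.4245 K/W
R_cork board = (1/0.789 − 1/0.864)/(4π×0.0506) = 0.173 K/W
R_outer film = 1/(h·4πr_o²) = 1/(14.2×4π×0.864²) = 0.007507 K/W
R_total = 0.605 K/W
Q = ΔT/R_total = 57/0.605

Q ≈ 94.2 W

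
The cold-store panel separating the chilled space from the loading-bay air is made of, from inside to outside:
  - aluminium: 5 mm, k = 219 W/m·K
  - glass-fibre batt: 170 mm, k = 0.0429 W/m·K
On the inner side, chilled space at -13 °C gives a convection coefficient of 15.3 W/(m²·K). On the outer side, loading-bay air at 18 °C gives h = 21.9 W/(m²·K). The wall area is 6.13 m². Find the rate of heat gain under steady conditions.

Q ≈ 46.6 W

Thermal resistances in series:
R_inner film = 1/(h_i·A) = 1/(15.3×6.13) = 0.01066 K/W
R_aluminium = L/(kA) = 0.005/(219×6.13) = 3.724×10^-6 K/W
R_glass-fibre batt = L/(kA) = 0.17/(0.0429×6.13) = 0.6464 K/W
R_outer film = 1/(h_o·A) = 1/(21.9×6.13) = 0.007449 K/W
R_total = 0.6646 K/W
Q = ΔT / R_total = 31 / 0.6646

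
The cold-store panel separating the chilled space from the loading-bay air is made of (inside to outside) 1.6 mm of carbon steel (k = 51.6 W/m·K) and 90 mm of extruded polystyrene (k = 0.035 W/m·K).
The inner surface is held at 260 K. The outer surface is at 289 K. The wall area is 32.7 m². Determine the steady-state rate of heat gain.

Treating each layer as a thermal resistance in series:
R_carbon steel = L/(kA) = 0.0016/(51.6×32.7) = 9.482×10^-7 K/W
R_extruded polystyrene = L/(kA) = 0.09/(0.035×32.7) = 0.07864 K/W
R_total = 0.07864 K/W
Q = ΔT / R_total = 29 / 0.07864

Q ≈ 369 W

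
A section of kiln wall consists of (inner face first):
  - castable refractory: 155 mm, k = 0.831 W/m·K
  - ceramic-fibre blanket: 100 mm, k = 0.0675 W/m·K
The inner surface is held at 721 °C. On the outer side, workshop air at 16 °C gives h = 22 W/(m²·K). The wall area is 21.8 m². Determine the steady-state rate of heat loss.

Treating each layer as a thermal resistance in series:
R_castable refractory = L/(kA) = 0.155/(0.831×21.8) = 0.008556 K/W
R_ceramic-fibre blanket = L/(kA) = 0.1/(0.0675×21.8) = 0.06796 K/W
R_outer film = 1/(h_o·A) = 1/(22×21.8) = 0.002085 K/W
R_total = 0.0786 K/W
Q = ΔT / R_total = 705 / 0.0786

Q ≈ 8970 W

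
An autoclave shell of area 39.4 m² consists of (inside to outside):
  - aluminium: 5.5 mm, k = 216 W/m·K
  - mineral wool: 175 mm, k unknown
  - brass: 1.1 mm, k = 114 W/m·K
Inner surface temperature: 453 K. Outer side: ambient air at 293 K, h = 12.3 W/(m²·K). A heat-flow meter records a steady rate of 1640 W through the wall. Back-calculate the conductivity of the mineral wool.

k ≈ 0.0465 W/(m·K)

Treating each layer as a thermal resistance in series:
R_aluminium = L/(kA) = 0.0055/(216×39.4) = 6.463×10^-7 K/W
R_brass = L/(kA) = 0.0011/(114×39.4) = 2.449×10^-7 K/W
R_outer film = 1/(h_o·A) = 1/(12.3×39.4) = 0.002063 K/W
Sum of known resistances R_other = 0.002064 K/W
Total R = ΔT/Q = 160/1640 = 0.09756 K/W
R_mineral wool = R_total − R_other = 0.0955 K/W
k = L/(R·A) = 0.175/(0.0955×39.4)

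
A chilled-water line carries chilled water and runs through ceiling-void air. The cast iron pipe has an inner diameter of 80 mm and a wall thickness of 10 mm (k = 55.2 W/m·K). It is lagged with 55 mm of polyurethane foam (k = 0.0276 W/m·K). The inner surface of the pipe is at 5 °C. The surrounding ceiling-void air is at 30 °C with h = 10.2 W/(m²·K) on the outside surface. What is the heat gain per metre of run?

Cylindrical conduction, so R = ln(r₂/r₁)/(2πkL) per layer, in series:
R_cast iron pipe wall = ln(50/40)/(2π×55.2×1) = 6.434×10^-4 K/W
R_polyurethane foam = ln(105/50)/(2π×0.0276×1) = 4.278 K/W
R_outer film = 1/(h_o·2πr_oL) = 1/(10.2×2π×0.105×1) = 0.1486 K/W
R_total = 4.428 K/W
Q = ΔT/R_total = 25/4.428

q′ ≈ 5.65 W/m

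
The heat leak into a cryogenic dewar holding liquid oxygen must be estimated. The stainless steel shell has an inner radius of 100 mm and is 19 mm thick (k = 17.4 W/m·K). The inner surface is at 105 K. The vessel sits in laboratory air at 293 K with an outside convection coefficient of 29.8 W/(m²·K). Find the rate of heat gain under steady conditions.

Q ≈ 960 W

Radial (spherical) resistances in series:
R_stainless steel shell = (1/0.1 − 1/0.119)/(4π×17.4) = 0.007302 K/W
R_outer film = 1/(h·4πr_o²) = 1/(29.8×4π×0.119²) = 0.1886 K/W
R_total = 0.1959 K/W
Q = ΔT/R_total = 188/0.1959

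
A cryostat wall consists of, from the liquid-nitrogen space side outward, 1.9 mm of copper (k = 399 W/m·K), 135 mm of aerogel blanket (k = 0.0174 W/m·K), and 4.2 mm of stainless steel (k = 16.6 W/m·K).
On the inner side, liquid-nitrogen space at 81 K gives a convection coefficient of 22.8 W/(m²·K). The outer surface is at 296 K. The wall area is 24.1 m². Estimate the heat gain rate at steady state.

Model the wall as resistances in series:
R_inner film = 1/(h_i·A) = 1/(22.8×24.1) = 0.00182 K/W
R_copper = L/(kA) = 0.0019/(399×24.1) = 1.976×10^-7 K/W
R_aerogel blanket = L/(kA) = 0.135/(0.0174×24.1) = 0.3219 K/W
R_stainless steel = L/(kA) = 0.0042/(16.6×24.1) = 1.05×10^-5 K/W
R_total = 0.3238 K/W
Q = ΔT / R_total = 215 / 0.3238

Q ≈ 664 W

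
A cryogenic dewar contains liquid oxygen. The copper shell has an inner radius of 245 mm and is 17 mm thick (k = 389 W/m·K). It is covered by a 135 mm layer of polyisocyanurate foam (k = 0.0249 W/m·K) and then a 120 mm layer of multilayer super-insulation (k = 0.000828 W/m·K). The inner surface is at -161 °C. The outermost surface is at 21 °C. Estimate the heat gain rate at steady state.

Spherical conduction: R = (1/r_in − 1/r_out)/(4πk) per layer; series-sum.
R_copper shell = (1/0.245 − 1/0.262)/(4π×389) = 5.418×10^-5 K/W
R_polyisocyanurate foam = (1/0.262 − 1/0.397)/(4π×0.0249) = 4.148 K/W
R_multilayer super-insulation = (1/0.397 − 1/0.517)/(4π×0.000828) = 56.19 K/W
R_total = 60.34 K/W
Q = ΔT/R_total = 182/60.34

Q ≈ 3.02 W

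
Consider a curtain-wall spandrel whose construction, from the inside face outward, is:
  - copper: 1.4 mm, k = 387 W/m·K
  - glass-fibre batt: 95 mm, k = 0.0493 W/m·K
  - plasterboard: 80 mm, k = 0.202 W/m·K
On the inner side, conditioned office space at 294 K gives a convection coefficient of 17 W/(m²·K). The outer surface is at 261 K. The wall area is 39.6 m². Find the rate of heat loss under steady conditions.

Q ≈ 549 W

Treating each layer as a thermal resistance in series:
R_inner film = 1/(h_i·A) = 1/(17×39.6) = 0.001485 K/W
R_copper = L/(kA) = 0.0014/(387×39.6) = 9.135×10^-8 K/W
R_glass-fibre batt = L/(kA) = 0.095/(0.0493×39.6) = 0.04866 K/W
R_plasterboard = L/(kA) = 0.08/(0.202×39.6) = 0.01 K/W
R_total = 0.06015 K/W
Q = ΔT / R_total = 33 / 0.06015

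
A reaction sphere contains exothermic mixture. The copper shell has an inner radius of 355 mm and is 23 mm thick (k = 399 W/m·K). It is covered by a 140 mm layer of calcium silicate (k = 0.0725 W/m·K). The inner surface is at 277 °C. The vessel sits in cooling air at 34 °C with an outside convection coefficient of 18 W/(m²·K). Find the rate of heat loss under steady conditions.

Each spherical layer contributes R = (1/r_i − 1/r_o)/(4πk):
R_copper shell = (1/0.355 − 1/0.378)/(4π×399) = 3.418×10^-5 K/W
R_calcium silicate = (1/0.378 − 1/0.518)/(4π×0.0725) = 0.7848 K/W
R_outer film = 1/(h·4πr_o²) = 1/(18×4π×0.518²) = 0.01648 K/W
R_total = 0.8013 K/W
Q = ΔT/R_total = 243/0.8013

Q ≈ 303 W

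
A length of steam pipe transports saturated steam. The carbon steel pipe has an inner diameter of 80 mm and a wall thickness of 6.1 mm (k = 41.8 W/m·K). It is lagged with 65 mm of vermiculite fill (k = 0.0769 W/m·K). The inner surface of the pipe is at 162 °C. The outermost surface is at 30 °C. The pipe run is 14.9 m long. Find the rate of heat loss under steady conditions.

For a radial system each layer contributes R = ln(r_out/r_in)/(2πkL); films add R = 1/(hA).
R_carbon steel pipe wall = ln(46.1/40)/(2π×41.8×14.9) = 3.627×10^-5 K/W
R_vermiculite fill = ln(111.1/46.1)/(2π×0.0769×14.9) = 0.1222 K/W
R_total = 0.1222 K/W
Q = ΔT/R_total = 132/0.1222

Q ≈ 1080 W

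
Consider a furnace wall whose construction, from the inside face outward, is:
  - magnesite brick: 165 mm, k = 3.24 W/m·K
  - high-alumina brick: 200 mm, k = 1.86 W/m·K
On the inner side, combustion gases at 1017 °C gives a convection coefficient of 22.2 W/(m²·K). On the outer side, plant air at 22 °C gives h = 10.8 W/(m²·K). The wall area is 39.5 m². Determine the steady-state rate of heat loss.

Q ≈ 133000 W

Model the wall as resistances in series:
R_inner film = 1/(h_i·A) = 1/(22.2×39.5) = 0.00114 K/W
R_magnesite brick = L/(kA) = 0.165/(3.24×39.5) = 0.001289 K/W
R_high-alumina brick = L/(kA) = 0.2/(1.86×39.5) = 0.002722 K/W
R_outer film = 1/(h_o·A) = 1/(10.8×39.5) = 0.002344 K/W
R_total = 0.007496 K/W
Q = ΔT / R_total = 995 / 0.007496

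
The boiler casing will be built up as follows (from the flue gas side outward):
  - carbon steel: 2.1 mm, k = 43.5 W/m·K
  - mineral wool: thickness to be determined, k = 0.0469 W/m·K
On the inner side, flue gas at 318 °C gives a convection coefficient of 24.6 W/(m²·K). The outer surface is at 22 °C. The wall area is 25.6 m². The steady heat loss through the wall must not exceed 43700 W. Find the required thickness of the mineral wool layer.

L ≈ 6.22 mm

Using the resistance-network approach (series):
R_inner film = 1/(h_i·A) = 1/(24.6×25.6) = 0.001588 K/W
R_carbon steel = L/(kA) = 0.0021/(43.5×25.6) = 1.886×10^-6 K/W
Sum of the known resistances R_other = 0.00159 K/W
Required total resistance R_tot = ΔT/Q_allow = 296/43700 = 0.006773 K/W
R_mineral wool = R_tot − R_other = 0.005184 K/W
L = R·k·A = 0.005184×0.0469×25.6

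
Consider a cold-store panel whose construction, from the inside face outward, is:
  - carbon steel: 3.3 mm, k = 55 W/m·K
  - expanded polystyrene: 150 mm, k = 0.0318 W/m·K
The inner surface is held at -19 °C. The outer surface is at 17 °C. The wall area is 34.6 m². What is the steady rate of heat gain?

Q ≈ 264 W

Using the resistance-network approach (series):
R_carbon steel = L/(kA) = 0.0033/(55×34.6) = 1.734×10^-6 K/W
R_expanded polystyrene = L/(kA) = 0.15/(0.0318×34.6) = 0.1363 K/W
R_total = 0.1363 K/W
Q = ΔT / R_total = 36 / 0.1363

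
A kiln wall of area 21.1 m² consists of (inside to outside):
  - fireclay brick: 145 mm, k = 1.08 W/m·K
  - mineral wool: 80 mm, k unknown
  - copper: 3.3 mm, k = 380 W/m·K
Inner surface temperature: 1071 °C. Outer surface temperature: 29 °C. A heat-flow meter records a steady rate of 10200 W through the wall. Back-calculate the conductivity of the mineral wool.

Thermal resistances in series:
R_fireclay brick = L/(kA) = 0.145/(1.08×21.1) = 0.006363 K/W
R_copper = L/(kA) = 0.0033/(380×21.1) = 4.116×10^-7 K/W
Sum of known resistances R_other = 0.006363 K/W
Total R = ΔT/Q = 1042/10200 = 0.1022 K/W
R_mineral wool = R_total − R_other = 0.09579 K/W
k = L/(R·A) = 0.08/(0.09579×21.1)

k ≈ 0.0396 W/(m·K)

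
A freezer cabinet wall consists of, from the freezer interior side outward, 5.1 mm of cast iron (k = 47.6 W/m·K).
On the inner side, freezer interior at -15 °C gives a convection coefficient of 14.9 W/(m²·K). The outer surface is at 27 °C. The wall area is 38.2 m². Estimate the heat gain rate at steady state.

Q ≈ 23900 W

Using the resistance-network approach (series):
R_inner film = 1/(h_i·A) = 1/(14.9×38.2) = 0.001757 K/W
R_cast iron = L/(kA) = 0.0051/(47.6×38.2) = 2.805×10^-6 K/W
R_total = 0.00176 K/W
Q = ΔT / R_total = 42 / 0.00176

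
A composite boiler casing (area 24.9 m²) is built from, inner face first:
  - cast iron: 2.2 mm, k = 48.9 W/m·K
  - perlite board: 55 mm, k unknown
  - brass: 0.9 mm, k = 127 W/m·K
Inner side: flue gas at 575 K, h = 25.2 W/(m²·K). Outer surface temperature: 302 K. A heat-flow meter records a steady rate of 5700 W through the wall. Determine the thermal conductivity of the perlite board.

k ≈ 0.0477 W/(m·K)

Thermal resistances in series:
R_inner film = 1/(h_i·A) = 1/(25.2×24.9) = 0.001594 K/W
R_cast iron = L/(kA) = 0.0022/(48.9×24.9) = 1.807×10^-6 K/W
R_brass = L/(kA) = 0.0009/(127×24.9) = 2.846×10^-7 K/W
Sum of known resistances R_other = 0.001596 K/W
Total R = ΔT/Q = 273/5700 = 0.04789 K/W
R_perlite board = R_total − R_other = 0.0463 K/W
k = L/(R·A) = 0.055/(0.0463×24.9)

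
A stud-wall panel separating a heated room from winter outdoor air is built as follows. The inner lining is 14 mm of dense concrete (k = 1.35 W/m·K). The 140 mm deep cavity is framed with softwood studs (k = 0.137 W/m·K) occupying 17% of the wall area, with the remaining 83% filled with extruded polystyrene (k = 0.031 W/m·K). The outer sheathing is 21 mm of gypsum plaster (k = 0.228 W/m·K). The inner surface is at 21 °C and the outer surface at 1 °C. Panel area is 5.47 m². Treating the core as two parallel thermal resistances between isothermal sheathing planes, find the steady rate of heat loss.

Sheathing layers in series; stud and cavity paths in parallel between them.
R_inner = 0.014/(1.35×5.47) = 0.001896 K/W
R_stud  = 0.14/(0.137×0.17×5.47) = 1.099 K/W
R_cav   = 0.14/(0.031×0.83×5.47) = 0.9947 K/W
1/R_core = 1/R_stud + 1/R_cav → R_core = 0.5221 K/W
R_outer = 0.021/(0.228×5.47) = 0.01684 K/W
R_total = 0.5409 K/W
Q = ΔT/R_total = 20/0.5409

Q ≈ 37 W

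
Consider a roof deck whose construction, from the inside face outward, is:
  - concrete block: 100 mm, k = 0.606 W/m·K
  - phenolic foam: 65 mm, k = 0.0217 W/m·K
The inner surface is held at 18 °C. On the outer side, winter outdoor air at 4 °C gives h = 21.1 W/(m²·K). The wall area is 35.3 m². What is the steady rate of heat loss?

Q ≈ 154 W

Using the resistance-network approach (series):
R_concrete block = L/(kA) = 0.1/(0.606×35.3) = 0.004675 K/W
R_phenolic foam = L/(kA) = 0.065/(0.0217×35.3) = 0.08486 K/W
R_outer film = 1/(h_o·A) = 1/(21.1×35.3) = 0.001343 K/W
R_total = 0.09087 K/W
Q = ΔT / R_total = 14 / 0.09087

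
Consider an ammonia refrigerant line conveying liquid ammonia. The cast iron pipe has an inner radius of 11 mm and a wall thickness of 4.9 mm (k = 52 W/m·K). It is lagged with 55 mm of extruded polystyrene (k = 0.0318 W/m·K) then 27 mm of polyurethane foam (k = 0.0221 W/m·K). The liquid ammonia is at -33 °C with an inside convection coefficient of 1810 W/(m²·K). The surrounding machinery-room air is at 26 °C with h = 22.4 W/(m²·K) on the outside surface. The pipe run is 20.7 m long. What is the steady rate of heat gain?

Cylindrical conduction, so R = ln(r₂/r₁)/(2πkL) per layer, in series:
R_inner film = 1/(h_i·2πr₁L) = 1/(1810×2π×0.011×20.7) = 3.862×10^-4 K/W
R_cast iron pipe wall = ln(15.9/11)/(2π×52×20.7) = 5.447×10^-5 K/W
R_extruded polystyrene = ln(70.9/15.9)/(2π×0.0318×20.7) = 0.3615 K/W
R_polyurethane foam = ln(97.9/70.9)/(2π×0.0221×20.7) = 0.1123 K/W
R_outer film = 1/(h_o·2πr_oL) = 1/(22.4×2π×0.0979×20.7) = 0.003506 K/W
R_total = 0.4777 K/W
Q = ΔT/R_total = 59/0.4777

Q ≈ 124 W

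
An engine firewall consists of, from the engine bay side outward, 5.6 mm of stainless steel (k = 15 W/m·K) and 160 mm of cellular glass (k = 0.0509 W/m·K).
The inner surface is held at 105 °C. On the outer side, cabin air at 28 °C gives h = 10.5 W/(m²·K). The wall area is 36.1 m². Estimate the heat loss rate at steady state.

Model the wall as resistances in series:
R_stainless steel = L/(kA) = 0.0056/(15×36.1) = 1.034×10^-5 K/W
R_cellular glass = L/(kA) = 0.16/(0.0509×36.1) = 0.08708 K/W
R_outer film = 1/(h_o·A) = 1/(10.5×36.1) = 0.002638 K/W
R_total = 0.08972 K/W
Q = ΔT / R_total = 77 / 0.08972

Q ≈ 858 W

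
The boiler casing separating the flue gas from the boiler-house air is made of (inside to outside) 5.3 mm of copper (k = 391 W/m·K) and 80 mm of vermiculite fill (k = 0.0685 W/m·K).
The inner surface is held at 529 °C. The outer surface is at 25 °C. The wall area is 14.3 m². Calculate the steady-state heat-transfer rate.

Treating each layer as a thermal resistance in series:
R_copper = L/(kA) = 0.0053/(391×14.3) = 9.479×10^-7 K/W
R_vermiculite fill = L/(kA) = 0.08/(0.0685×14.3) = 0.08167 K/W
R_total = 0.08167 K/W
Q = ΔT / R_total = 504 / 0.08167

Q ≈ 6170 W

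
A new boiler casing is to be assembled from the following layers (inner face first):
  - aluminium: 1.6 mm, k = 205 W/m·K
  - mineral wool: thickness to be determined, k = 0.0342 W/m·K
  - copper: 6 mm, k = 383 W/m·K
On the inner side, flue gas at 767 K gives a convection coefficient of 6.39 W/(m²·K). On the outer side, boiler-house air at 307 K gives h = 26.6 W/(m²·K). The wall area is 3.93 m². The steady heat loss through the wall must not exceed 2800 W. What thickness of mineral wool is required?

Treating each layer as a thermal resistance in series:
R_inner film = 1/(h_i·A) = 1/(6.39×3.93) = 0.03982 K/W
R_aluminium = L/(kA) = 0.0016/(205×3.93) = 1.986×10^-6 K/W
R_copper = L/(kA) = 0.006/(383×3.93) = 3.986×10^-6 K/W
R_outer film = 1/(h_o·A) = 1/(26.6×3.93) = 0.009566 K/W
Sum of the known resistances R_other = 0.04939 K/W
Required total resistance R_tot = ΔT/Q_allow = 460/2800 = 0.1643 K/W
R_mineral wool = R_tot − R_other = 0.1149 K/W
L = R·k·A = 0.1149×0.0342×3.93

L ≈ 15.4 mm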